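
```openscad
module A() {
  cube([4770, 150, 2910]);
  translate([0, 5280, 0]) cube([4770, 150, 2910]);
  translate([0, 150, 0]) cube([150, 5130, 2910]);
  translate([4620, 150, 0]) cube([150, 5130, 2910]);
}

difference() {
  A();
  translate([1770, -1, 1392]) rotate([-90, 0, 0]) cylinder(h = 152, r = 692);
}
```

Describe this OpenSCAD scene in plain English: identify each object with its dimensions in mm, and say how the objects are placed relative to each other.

A is a box-shaped house frame (walls only): outside footprint 4770×5430 mm, wall height 2910 mm, wall thickness 150 mm. The two y-facing walls run the full x-width; the two x-facing walls fit between the inner faces of the y-facing walls.

The house frame has a circular hole of radius 692 mm through its front wall, centred at (x = 1770, z = 1392).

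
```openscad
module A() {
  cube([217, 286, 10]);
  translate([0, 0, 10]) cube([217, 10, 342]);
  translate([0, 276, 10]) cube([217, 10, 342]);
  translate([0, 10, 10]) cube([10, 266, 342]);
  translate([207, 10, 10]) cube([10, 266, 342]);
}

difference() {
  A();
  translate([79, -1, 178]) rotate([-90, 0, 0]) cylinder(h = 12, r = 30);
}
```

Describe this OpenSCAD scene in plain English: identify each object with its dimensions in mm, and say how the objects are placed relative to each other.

A is an open-topped rectangular box: outside dimensions 217×286×352 mm, with a uniform wall and base thickness of 10 mm. The base is a full 217×286 slab on the floor; four walls sit on top of the base. The front and back walls (the −y and +y sides) span the full width; the two side walls fit between them.

The open box has a circular hole of radius 30 mm through its front wall, centred at (x = 79, z = 178).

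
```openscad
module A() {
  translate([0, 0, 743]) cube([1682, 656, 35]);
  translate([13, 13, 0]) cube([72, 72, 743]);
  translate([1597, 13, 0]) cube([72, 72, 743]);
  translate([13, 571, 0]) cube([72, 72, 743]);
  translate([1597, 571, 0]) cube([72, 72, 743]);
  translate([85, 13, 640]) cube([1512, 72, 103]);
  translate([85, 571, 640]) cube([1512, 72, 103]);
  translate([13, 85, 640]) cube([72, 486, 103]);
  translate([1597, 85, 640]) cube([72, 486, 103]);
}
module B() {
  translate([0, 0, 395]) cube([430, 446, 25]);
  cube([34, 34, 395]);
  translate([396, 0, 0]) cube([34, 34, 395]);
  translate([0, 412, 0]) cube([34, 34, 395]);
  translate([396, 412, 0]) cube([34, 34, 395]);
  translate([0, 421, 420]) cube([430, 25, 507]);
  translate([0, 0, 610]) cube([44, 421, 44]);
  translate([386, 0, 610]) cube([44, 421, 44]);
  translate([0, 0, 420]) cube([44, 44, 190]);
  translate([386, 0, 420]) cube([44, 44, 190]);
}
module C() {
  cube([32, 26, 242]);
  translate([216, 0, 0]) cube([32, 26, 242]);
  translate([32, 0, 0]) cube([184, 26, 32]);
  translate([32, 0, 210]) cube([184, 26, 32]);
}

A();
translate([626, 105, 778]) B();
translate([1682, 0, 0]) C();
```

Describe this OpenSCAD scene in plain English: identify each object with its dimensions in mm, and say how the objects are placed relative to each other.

A is a rectangular dining table. The top is 1682×656×35 mm with its upper surface at z = 778 mm. It stands on four 72×72 mm square legs, each inset 13 mm from the nearest pair of top edges, running from the floor to the underside of the top. Four apron rails, 72 mm thick and 103 mm tall, run between adjacent legs with their top edges flush with the underside of the top and their outer faces flush with the legs' outer faces.

B is a chair: 430×446 mm seat, 25 mm thick, top at z = 420 mm, on four 34 mm square corner legs flush with the seat edges. A 25 mm thick backrest slab spans the full seat width, extending 507 mm above the seat top, its back face flush with the seat's +y edge. Two armrests of 44×44 mm section run along each side from the seat's front edge to the front of the backrest, top faces 234 mm above the seat top and outer faces flush with the seat's x-edges; a 44×44 mm post under the front of each armrest stands on the seat at the front corner.

C is a rectangular picture frame lying in the x–z plane (depth along y). The opening is 184 mm wide (x) by 178 mm tall (z), surrounded by a border 32 mm wide on all four sides. The frame is 26 mm deep and is made of two full-height vertical stiles with two horizontal rails fitted between them.

The chair is on top of the table, centred. The picture frame is against the table's +x side, with their −y faces flush.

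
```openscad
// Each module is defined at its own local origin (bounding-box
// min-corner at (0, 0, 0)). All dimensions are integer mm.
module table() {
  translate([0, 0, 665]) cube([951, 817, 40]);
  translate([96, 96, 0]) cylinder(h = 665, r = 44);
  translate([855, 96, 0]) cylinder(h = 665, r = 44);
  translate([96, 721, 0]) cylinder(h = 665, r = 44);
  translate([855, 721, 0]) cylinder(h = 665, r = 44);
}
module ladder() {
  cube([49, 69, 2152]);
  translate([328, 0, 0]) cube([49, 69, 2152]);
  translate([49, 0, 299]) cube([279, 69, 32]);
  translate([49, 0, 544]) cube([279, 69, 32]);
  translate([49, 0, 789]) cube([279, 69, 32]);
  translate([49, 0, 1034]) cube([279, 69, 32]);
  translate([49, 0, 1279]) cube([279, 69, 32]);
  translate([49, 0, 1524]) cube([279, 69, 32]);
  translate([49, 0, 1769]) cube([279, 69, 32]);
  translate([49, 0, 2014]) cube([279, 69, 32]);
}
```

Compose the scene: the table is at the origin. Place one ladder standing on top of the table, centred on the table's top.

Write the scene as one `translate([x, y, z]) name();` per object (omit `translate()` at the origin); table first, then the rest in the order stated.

table();
translate([287, 374, 705]) ladder();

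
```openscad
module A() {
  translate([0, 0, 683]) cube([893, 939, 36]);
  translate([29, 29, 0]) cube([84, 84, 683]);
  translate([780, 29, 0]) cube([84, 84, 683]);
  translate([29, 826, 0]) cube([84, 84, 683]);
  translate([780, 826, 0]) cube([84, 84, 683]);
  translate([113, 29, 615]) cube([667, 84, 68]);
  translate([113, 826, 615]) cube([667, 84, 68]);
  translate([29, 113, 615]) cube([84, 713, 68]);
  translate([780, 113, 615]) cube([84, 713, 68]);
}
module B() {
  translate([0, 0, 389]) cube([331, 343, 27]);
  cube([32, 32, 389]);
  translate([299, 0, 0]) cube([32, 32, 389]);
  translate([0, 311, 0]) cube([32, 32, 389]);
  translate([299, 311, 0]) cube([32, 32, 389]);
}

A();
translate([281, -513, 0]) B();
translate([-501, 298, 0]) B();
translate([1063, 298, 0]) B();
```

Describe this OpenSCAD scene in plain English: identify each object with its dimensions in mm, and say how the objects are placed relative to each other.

A is a table with a 893×939 mm rectangular top, 36 mm thick, top surface at z = 719 mm, supported by four 84×84 mm square legs, each inset 29 mm from the nearest pair of top edges, running from the floor. Four apron rails, 84 mm thick and 68 mm tall, run between adjacent legs with their top edges flush with the underside of the top and their outer faces flush with the legs' outer faces.

B is a simple wooden stool: a rectangular seat 331 mm (x) by 343 mm (y), 27 mm thick, top face at z = 416 mm, on four square legs, each 32×32 mm in cross-section. The legs rest on z = 0, each flush with a corner of the seat.

Three stools sit around the table at the −y, −x, +x sides.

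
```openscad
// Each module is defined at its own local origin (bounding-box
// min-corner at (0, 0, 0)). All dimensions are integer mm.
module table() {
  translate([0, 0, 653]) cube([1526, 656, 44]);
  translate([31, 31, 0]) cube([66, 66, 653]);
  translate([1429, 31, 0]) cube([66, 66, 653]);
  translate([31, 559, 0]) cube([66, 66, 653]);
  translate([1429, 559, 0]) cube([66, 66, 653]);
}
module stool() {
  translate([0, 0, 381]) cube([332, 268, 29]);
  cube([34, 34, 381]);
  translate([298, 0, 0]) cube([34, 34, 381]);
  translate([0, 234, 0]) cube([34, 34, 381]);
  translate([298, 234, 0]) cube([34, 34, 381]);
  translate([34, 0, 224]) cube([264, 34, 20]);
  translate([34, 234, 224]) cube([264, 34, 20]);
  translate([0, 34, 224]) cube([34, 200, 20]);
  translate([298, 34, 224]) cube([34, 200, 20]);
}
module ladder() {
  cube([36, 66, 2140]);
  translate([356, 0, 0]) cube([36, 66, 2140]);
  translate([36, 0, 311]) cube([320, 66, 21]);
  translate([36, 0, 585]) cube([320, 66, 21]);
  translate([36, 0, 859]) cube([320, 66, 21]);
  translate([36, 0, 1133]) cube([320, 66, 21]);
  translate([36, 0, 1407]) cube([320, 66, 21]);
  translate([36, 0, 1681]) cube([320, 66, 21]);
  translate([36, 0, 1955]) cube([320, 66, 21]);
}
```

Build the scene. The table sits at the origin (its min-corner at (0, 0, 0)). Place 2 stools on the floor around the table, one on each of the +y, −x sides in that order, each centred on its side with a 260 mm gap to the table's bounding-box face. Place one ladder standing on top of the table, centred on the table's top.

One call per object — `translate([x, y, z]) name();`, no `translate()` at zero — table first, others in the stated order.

table();
translate([597, 916, 0]) stool();
translate([-592, 194, 0]) stool();
translate([567, 295, 697]) ladder();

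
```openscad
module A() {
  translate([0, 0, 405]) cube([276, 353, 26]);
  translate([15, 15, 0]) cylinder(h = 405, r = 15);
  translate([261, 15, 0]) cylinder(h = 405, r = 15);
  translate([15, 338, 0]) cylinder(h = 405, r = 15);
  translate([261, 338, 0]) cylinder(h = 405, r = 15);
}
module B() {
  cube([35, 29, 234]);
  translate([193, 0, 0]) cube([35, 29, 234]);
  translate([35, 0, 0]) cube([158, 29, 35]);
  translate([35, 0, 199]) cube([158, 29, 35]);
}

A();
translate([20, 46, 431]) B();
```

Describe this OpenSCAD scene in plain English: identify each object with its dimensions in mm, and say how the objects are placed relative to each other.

A is a four-legged stool. The seat is 276×353 mm, 26 mm thick, top at z = 431 mm. It stands on four round legs, each 30 mm in diameter, from z = 0 to the seat underside, each leg's axis is inset half a diameter from the nearest pair of seat edges (so the leg's bounding box is flush with the corner).

B is a rectangular picture frame lying in the x–z plane (depth along y). The opening is 158 mm wide (x) by 164 mm tall (z), surrounded by a border 35 mm wide on all four sides. The frame is 29 mm deep and is made of two full-height vertical stiles with two horizontal rails fitted between them.

The picture frame is on top of the stool.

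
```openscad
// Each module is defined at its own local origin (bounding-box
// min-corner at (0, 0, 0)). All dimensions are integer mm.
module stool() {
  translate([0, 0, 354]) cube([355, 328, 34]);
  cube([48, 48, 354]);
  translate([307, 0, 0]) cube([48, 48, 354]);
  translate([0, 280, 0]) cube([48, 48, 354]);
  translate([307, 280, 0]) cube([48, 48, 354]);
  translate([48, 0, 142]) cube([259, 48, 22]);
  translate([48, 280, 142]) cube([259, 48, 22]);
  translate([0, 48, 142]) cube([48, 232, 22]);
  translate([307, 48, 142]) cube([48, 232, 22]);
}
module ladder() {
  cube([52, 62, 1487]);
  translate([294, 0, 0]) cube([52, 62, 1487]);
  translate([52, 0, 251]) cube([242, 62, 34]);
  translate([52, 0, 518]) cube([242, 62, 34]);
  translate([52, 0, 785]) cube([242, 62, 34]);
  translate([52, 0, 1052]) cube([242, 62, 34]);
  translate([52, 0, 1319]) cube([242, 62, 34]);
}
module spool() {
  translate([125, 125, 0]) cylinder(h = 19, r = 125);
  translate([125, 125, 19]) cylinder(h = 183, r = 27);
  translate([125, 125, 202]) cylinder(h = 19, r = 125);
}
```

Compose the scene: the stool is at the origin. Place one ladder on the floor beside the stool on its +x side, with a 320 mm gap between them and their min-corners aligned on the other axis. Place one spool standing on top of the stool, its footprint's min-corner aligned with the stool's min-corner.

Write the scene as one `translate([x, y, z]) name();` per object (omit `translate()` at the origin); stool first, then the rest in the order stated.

stool();
translate([675, 0, 0]) ladder();
translate([0, 0, 388]) spool();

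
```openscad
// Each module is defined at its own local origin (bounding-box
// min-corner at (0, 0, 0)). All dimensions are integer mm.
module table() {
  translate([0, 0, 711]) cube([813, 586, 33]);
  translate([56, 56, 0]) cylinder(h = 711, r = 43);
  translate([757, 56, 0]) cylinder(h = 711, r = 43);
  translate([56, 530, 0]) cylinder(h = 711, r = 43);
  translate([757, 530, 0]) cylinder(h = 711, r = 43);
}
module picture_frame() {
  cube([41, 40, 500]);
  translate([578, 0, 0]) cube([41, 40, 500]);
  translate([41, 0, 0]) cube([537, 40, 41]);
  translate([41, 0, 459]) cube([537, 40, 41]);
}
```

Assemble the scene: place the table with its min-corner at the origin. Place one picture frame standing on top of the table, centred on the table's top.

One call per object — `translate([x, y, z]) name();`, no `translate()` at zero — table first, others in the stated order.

table();
translate([97, 273, 744]) picture_frame();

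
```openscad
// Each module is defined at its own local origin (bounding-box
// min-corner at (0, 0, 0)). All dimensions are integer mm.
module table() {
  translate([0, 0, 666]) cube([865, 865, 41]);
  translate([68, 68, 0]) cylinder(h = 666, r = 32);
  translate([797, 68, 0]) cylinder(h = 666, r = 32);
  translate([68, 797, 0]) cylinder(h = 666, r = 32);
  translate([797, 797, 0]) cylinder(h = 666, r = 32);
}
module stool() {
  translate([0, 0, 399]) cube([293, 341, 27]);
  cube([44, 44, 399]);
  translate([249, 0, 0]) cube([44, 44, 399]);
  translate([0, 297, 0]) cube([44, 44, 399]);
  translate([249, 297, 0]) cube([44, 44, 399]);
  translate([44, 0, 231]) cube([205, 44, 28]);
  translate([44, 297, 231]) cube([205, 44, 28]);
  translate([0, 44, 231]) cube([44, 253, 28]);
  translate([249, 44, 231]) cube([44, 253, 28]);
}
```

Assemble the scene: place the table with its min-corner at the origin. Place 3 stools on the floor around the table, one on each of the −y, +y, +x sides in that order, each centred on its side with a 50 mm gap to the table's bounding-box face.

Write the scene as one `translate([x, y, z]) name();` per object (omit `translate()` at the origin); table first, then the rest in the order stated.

table();
translate([286, -391, 0]) stool();
translate([286, 915, 0]) stool();
translate([915, 262, 0]) stool();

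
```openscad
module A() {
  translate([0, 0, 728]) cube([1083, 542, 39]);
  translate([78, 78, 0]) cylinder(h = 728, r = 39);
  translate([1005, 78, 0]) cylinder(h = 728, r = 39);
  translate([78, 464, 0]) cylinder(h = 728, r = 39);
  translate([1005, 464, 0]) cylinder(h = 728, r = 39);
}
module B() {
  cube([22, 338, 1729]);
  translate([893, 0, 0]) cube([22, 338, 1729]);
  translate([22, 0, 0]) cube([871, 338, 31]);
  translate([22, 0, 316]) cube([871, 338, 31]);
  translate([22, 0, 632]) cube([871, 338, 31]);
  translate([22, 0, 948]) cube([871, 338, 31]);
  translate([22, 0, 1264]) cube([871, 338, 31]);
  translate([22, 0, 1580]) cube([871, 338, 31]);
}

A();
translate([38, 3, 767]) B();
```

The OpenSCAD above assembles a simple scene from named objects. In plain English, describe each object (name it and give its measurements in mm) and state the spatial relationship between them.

A is a table with a 1083×542 mm rectangular top, 39 mm thick, top surface at z = 767 mm, supported by four round legs of 78 mm diameter, each leg's bounding box inset 39 mm from the nearest pair of top edges, running from the floor.

B is a bookshelf 915 mm wide overall, 338 mm deep and 1729 mm tall. The two sides are 22 mm thick vertical panels. 6 horizontal shelves of 31 mm thickness span between the inner faces of the sides; the lowest shelf sits on the floor and shelves are stacked with a clear vertical gap of 285 mm between each pair.

The bookshelf is on top of the table.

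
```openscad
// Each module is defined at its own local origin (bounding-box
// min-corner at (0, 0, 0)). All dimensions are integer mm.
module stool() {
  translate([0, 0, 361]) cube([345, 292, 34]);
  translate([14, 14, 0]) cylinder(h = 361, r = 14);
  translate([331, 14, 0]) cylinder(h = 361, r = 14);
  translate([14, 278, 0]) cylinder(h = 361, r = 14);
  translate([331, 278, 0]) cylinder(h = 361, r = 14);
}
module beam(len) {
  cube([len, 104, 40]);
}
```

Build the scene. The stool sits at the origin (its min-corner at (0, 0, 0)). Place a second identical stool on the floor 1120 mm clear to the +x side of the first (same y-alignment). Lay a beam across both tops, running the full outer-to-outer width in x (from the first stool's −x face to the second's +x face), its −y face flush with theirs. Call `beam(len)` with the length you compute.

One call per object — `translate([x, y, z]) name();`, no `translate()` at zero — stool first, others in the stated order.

stool();
translate([1465, 0, 0]) stool();
translate([0, 0, 395]) beam(1810);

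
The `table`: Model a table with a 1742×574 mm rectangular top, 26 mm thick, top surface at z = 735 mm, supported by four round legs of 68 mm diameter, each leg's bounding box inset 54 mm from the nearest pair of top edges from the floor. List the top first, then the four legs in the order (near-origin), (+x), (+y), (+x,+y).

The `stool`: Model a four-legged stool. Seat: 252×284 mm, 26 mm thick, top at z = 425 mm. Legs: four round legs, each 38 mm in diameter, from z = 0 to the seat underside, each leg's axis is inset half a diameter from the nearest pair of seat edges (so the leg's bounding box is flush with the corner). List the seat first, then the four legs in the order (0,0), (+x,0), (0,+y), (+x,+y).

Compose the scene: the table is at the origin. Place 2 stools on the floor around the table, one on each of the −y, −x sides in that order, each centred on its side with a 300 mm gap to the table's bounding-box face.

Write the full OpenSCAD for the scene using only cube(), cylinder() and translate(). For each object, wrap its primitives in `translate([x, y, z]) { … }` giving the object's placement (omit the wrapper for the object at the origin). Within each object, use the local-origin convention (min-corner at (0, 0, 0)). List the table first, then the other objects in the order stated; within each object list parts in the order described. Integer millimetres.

translate([0, 0, 709]) cube([1742, 574, 26]);
translate([88, 88, 0]) cylinder(h = 709, r = 34);
translate([1654, 88, 0]) cylinder(h = 709, r = 34);
translate([88, 486, 0]) cylinder(h = 709, r = 34);
translate([1654, 486, 0]) cylinder(h = 709, r = 34);
translate([745, -584, 0]) {
  translate([0, 0, 399]) cube([252, 284, 26]);
  translate([19, 19, 0]) cylinder(h = 399, r = 19);
  translate([233, 19, 0]) cylinder(h = 399, r = 19);
  translate([19, 265, 0]) cylinder(h = 399, r = 19);
  translate([233, 265, 0]) cylinder(h = 399, r = 19);
}
translate([-552, 145, 0]) {
  translate([0, 0, 399]) cube([252, 284, 26]);
  translate([19, 19, 0]) cylinder(h = 399, r = 19);
  translate([233, 19, 0]) cylinder(h = 399, r = 19);
  translate([19, 265, 0]) cylinder(h = 399, r = 19);
  translate([233, 265, 0]) cylinder(h = 399, r = 19);
}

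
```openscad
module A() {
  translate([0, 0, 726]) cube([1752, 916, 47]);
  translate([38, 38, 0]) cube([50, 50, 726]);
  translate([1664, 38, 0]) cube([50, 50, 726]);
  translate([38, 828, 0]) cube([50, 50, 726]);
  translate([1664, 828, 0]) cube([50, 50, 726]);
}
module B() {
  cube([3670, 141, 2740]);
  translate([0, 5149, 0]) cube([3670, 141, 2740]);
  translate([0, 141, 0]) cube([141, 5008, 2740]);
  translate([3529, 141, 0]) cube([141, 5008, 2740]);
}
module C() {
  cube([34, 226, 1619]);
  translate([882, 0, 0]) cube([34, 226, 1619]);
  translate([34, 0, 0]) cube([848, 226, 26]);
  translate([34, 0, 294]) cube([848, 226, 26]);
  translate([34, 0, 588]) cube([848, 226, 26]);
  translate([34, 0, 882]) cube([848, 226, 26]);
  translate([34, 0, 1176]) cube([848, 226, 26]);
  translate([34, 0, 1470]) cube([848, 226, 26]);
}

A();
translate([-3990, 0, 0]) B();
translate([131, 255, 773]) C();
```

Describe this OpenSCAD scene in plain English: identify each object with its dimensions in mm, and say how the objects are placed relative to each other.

A is a table with a 1752×916 mm rectangular top, 47 mm thick, top surface at z = 773 mm, supported by four 50×50 mm square legs, each inset 38 mm from the nearest pair of top edges, running from the floor.

B is a box-shaped house frame (walls only): outside footprint 3670×5290 mm, wall height 2740 mm, wall thickness 141 mm. The two y-facing walls run the full x-width; the two x-facing walls fit between the inner faces of the y-facing walls.

C is an open bookshelf. Two side panels, each 34 mm thick, 226 mm deep and 1619 mm tall, stand 916 mm apart (outside-to-outside). Between them sit 6 shelves, each 26 mm thick and 226 mm deep, spanning the full gap between the sides. The bottom shelf rests on the floor (its underside at z = 0) and the clear gap between one shelf's top and the next shelf's underside is 268 mm.

The house frame is on the floor beside the table on its −x side. The bookshelf is on top of the table.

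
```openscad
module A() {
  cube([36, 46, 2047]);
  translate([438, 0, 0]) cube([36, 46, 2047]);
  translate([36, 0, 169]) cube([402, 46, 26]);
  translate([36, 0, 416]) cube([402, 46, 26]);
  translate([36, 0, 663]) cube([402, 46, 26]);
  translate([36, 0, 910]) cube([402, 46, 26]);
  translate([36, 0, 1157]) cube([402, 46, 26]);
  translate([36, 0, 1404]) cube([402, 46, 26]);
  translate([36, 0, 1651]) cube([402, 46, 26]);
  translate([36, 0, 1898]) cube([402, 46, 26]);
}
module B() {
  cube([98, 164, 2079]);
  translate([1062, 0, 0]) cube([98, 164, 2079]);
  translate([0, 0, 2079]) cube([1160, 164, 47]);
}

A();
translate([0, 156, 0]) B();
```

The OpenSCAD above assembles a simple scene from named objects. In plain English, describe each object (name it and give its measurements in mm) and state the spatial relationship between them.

A is a straight ladder. Two 36×46 mm vertical rails, 2047 mm tall, stand 474 mm apart (outside-to-outside) with their front faces coplanar on the −y side. 8 rungs, each 46 mm deep and 26 mm tall, span between the inner faces of the rails, front faces flush with the rails. The lowest rung's underside is at z = 169 mm and rungs are spaced 247 mm apart (underside to underside).

B is a rectangular door frame: two vertical jambs of 98×164 mm section, 2079 mm tall, with a clear opening 964 mm wide between their inner faces. A header 47 mm tall and 164 mm deep lies on top of the jambs and spans the full outside width.

The door frame is on the floor beside the ladder on its +y side.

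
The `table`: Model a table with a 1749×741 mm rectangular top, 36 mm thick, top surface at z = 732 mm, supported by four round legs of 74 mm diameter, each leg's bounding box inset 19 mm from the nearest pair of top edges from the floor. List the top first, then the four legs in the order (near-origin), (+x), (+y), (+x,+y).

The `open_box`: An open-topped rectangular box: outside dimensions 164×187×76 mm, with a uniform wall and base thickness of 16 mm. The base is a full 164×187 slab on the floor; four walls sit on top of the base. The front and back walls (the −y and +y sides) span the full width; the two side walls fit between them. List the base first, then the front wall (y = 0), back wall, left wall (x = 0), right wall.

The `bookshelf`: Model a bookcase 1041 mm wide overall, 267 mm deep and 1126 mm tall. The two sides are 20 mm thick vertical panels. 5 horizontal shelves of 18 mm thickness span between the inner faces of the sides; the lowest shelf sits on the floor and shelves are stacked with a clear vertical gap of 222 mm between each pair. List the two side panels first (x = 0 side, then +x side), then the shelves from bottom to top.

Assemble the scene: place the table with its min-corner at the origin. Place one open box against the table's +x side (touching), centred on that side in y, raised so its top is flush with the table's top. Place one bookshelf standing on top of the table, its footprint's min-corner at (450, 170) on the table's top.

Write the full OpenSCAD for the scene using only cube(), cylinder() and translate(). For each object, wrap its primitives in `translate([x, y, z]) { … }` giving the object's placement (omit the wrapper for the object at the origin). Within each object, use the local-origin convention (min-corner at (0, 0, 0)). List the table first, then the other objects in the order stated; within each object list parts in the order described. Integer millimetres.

translate([0, 0, 696]) cube([1749, 741, 36]);
translate([56, 56, 0]) cylinder(h = 696, r = 37);
translate([1693, 56, 0]) cylinder(h = 696, r = 37);
translate([56, 685, 0]) cylinder(h = 696, r = 37);
translate([1693, 685, 0]) cylinder(h = 696, r = 37);
translate([1749, 277, 656]) {
  cube([164, 187, 16]);
  translate([0, 0, 16]) cube([164, 16, 60]);
  translate([0, 171, 16]) cube([164, 16, 60]);
  translate([0, 16, 16]) cube([16, 155, 60]);
  translate([148, 16, 16]) cube([16, 155, 60]);
}
translate([450, 170, 732]) {
  cube([20, 267, 1126]);
  translate([1021, 0, 0]) cube([20, 267, 1126]);
  translate([20, 0, 0]) cube([1001, 267, 18]);
  translate([20, 0, 240]) cube([1001, 267, 18]);
  translate([20, 0, 480]) cube([1001, 267, 18]);
  translate([20, 0, 720]) cube([1001, 267, 18]);
  translate([20, 0, 960]) cube([1001, 267, 18]);
}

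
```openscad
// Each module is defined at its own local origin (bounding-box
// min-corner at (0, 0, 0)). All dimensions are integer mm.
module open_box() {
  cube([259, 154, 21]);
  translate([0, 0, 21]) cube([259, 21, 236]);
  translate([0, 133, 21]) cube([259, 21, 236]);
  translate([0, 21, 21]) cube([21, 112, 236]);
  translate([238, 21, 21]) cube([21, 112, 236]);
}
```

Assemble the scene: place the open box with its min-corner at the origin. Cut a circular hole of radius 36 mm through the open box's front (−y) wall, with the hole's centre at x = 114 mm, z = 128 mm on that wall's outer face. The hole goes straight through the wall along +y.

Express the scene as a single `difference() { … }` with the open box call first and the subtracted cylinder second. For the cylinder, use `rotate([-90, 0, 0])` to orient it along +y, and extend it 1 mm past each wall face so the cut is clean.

difference() {
  open_box();
  translate([114, -1, 128]) rotate([-90, 0, 0]) cylinder(h = 23, r = 36);
}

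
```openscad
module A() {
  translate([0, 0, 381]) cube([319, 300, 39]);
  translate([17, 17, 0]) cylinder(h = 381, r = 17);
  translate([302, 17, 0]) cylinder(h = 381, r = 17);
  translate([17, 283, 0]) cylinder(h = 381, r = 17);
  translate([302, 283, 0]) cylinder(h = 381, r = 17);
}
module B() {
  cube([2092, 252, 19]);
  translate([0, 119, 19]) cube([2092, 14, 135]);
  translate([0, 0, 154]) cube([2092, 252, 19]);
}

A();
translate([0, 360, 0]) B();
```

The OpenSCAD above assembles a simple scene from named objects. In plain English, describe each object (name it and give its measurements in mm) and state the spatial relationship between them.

A is a four-legged stool. The seat is 319×300 mm, 39 mm thick, top at z = 420 mm. It stands on four round legs, each 34 mm in diameter, from z = 0 to the seat underside, each leg's axis is inset half a diameter from the nearest pair of seat edges (so the leg's bounding box is flush with the corner).

B is an I-beam lying along x, 2092 mm long. Overall section height 173 mm. Two flanges 252 mm wide (y) and 19 mm thick, one on the floor and one at the top; a web 14 mm thick runs between them, centred on the flange width.

The I-beam is on the floor beside the stool on its +y side.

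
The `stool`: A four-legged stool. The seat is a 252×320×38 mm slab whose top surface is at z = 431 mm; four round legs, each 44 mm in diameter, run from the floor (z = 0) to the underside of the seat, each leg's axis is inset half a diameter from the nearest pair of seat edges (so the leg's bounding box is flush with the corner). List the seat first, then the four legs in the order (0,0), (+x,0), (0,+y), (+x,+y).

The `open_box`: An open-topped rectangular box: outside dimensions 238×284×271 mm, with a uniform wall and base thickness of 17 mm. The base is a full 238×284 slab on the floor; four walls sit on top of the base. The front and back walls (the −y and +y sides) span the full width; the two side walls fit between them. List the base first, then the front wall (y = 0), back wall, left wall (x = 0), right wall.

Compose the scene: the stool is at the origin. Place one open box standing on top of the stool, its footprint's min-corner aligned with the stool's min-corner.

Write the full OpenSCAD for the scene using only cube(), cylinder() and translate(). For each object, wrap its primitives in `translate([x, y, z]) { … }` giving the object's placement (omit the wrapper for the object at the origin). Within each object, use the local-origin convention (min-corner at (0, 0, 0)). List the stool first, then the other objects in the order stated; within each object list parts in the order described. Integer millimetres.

translate([0, 0, 393]) cube([252, 320, 38]);
translate([22, 22, 0]) cylinder(h = 393, r = 22);
translate([230, 22, 0]) cylinder(h = 393, r = 22);
translate([22, 298, 0]) cylinder(h = 393, r = 22);
translate([230, 298, 0]) cylinder(h = 393, r = 22);
translate([0, 0, 431]) {
  cube([238, 284, 17]);
  translate([0, 0, 17]) cube([238, 17, 254]);
  translate([0, 267, 17]) cube([238, 17, 254]);
  translate([0, 17, 17]) cube([17, 250, 254]);
  translate([221, 17, 17]) cube([17, 250, 254]);
}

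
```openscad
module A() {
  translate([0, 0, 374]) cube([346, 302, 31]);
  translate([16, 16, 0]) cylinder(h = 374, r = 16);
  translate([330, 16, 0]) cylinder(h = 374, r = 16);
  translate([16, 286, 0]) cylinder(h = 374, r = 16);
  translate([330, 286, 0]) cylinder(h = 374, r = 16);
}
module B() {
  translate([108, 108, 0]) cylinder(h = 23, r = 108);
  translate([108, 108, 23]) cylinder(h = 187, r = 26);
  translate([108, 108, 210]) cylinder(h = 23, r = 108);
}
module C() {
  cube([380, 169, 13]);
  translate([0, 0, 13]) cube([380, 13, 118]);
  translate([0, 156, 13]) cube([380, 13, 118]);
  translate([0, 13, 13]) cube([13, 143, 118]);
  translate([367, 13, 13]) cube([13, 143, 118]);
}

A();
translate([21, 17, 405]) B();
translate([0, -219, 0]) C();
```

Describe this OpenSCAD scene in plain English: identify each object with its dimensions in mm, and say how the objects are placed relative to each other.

A is a simple wooden stool: a rectangular seat 346 mm (x) by 302 mm (y), 31 mm thick, top face at z = 405 mm, on four round legs, each 32 mm in diameter. The legs rest on z = 0, each leg's axis is inset half a diameter from the nearest pair of seat edges (so the leg's bounding box is flush with the corner).

B is a spool: two coaxial disc flanges of radius 108 mm and thickness 23 mm, joined by a core cylinder of radius 26 mm and height 187 mm. The lower flange rests on z = 0 and the three cylinders share a vertical axis.

C is an open storage box with external size 380×169×131 mm and wall thickness 13 mm (the base is also 13 mm thick). The base covers the whole footprint; the four walls stand on the base, with the y-facing walls full-width and the x-facing walls fitting between their inner faces.

The spool is on top of the stool. The open box is on the floor beside the stool on its −y side.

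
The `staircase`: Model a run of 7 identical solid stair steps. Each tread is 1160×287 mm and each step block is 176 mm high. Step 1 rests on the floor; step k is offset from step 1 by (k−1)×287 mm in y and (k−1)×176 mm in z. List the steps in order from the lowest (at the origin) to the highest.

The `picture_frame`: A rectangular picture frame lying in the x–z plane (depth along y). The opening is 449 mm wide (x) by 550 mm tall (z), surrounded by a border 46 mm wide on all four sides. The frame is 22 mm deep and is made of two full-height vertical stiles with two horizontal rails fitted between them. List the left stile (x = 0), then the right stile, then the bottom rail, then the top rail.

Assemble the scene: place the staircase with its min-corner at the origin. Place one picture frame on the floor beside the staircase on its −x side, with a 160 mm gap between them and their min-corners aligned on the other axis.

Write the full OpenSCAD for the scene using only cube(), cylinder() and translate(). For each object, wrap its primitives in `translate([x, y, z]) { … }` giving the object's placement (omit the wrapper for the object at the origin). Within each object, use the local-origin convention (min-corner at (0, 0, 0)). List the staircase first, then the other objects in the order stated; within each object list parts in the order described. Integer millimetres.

cube([1160, 287, 176]);
translate([0, 287, 176]) cube([1160, 287, 176]);
translate([0, 574, 352]) cube([1160, 287, 176]);
translate([0, 861, 528]) cube([1160, 287, 176]);
translate([0, 1148, 704]) cube([1160, 287, 176]);
translate([0, 1435, 880]) cube([1160, 287, 176]);
translate([0, 1722, 1056]) cube([1160, 287, 176]);
translate([-701, 0, 0]) {
  cube([46, 22, 642]);
  translate([495, 0, 0]) cube([46, 22, 642]);
  translate([46, 0, 0]) cube([449, 22, 46]);
  translate([46, 0, 596]) cube([449, 22, 46]);
}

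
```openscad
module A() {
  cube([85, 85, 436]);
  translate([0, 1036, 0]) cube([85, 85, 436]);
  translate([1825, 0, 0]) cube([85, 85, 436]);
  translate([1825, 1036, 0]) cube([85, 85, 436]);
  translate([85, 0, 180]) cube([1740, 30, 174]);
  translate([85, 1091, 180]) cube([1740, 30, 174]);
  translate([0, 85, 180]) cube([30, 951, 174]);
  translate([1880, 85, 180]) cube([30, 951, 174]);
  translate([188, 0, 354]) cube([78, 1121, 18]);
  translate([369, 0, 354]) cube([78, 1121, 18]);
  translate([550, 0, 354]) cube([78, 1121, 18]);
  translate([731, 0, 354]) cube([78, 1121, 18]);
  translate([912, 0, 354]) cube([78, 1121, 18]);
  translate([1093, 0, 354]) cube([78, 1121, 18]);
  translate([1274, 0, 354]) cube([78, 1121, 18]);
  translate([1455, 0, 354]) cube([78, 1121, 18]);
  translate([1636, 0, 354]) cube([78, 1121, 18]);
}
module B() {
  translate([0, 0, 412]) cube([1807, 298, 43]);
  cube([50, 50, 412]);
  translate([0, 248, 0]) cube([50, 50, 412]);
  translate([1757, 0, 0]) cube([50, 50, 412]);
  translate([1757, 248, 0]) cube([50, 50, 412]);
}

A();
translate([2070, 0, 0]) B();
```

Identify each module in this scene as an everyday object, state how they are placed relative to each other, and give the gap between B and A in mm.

A is a bed frame. B is a bench. The bench is on the floor beside the bed frame on its +x side. The gap between the bench and the bed frame is 160 mm.

The bench's nearest face is 160 mm from the bed frame's +x face.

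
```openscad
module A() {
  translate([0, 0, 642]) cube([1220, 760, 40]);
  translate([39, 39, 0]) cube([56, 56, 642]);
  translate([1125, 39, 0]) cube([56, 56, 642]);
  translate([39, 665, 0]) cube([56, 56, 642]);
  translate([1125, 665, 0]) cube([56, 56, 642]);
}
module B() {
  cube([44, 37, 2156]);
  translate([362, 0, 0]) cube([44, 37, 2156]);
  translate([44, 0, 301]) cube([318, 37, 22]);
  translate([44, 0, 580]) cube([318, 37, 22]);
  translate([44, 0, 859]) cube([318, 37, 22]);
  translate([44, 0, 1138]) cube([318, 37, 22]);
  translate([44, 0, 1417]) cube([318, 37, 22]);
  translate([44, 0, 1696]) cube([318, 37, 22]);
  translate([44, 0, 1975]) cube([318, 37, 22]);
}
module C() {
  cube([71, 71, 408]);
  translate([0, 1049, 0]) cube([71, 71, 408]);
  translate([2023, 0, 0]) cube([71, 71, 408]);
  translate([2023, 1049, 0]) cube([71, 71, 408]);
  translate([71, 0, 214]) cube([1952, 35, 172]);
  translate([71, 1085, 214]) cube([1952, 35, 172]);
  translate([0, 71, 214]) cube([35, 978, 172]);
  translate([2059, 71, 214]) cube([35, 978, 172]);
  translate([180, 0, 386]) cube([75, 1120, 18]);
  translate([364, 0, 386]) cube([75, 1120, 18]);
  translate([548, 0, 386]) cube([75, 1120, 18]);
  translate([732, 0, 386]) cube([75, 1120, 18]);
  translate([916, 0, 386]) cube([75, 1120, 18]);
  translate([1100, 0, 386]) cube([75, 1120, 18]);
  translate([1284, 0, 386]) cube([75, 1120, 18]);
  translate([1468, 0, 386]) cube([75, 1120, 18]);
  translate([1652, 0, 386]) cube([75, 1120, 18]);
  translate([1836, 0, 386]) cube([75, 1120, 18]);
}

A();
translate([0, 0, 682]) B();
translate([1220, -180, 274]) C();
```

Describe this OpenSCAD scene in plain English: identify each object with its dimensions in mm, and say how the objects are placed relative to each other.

A is a table: top 1220 mm (x) × 760 mm (y), 40 mm thick, upper face at z = 682 mm, on four 56×56 mm square legs, each inset 39 mm from the nearest pair of top edges, running from z = 0 to the bottom of the top.

B is a straight ladder. Two 44×37 mm vertical rails, 2156 mm tall, stand 406 mm apart (outside-to-outside) with their front faces coplanar on the −y side. 7 rungs, each 37 mm deep and 22 mm tall, span between the inner faces of the rails, front faces flush with the rails. The lowest rung's underside is at z = 301 mm and rungs are spaced 279 mm apart (underside to underside).

C is a bed frame 2094 mm long (x) by 1120 mm wide (y). Four 71×71 mm corner posts, 408 mm tall, at the corners of the footprint. Four rails of 35 mm thickness and 172 mm height run between adjacent posts with their undersides at z = 214 mm, their outer faces flush with the outside of the frame (the two x-running rails run between the posts' inner faces; the two y-running rails run between the posts' inner faces). 10 slats, each 75 mm wide (x) and 18 mm thick, lie across the top of the two x-running rails, running the full 1120 mm width of the frame in y; the slats are evenly spaced along x between the inner faces of the end posts with equal gaps (rounded down to the nearest mm) at the −x end and between each pair — any rounding remainder accumulates at the +x end.

The ladder is on top of the table. The bed frame is beside the table with their tops flush at z = 682.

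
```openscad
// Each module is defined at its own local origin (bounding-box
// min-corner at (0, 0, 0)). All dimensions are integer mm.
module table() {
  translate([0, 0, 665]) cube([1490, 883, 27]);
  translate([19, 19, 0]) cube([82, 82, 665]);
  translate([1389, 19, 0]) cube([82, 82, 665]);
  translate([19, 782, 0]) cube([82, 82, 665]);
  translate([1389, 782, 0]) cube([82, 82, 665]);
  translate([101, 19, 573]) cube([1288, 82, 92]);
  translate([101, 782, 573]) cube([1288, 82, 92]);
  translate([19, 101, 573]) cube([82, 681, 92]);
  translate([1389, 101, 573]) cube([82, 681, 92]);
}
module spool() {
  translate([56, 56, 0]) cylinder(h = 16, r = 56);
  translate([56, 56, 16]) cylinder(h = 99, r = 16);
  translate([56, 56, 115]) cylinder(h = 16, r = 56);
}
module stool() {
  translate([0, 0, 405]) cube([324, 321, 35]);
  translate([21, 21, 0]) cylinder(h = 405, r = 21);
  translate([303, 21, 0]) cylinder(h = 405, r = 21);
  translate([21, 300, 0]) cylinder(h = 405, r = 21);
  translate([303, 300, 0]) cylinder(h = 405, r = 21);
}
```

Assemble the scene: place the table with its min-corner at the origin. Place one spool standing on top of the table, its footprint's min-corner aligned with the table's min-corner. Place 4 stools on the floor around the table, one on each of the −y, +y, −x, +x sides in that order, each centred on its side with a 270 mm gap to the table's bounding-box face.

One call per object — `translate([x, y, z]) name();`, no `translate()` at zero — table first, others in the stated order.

table();
translate([0, 0, 692]) spool();
translate([583, -591, 0]) stool();
translate([583, 1153, 0]) stool();
translate([-594, 281, 0]) stool();
translate([1760, 281, 0]) stool();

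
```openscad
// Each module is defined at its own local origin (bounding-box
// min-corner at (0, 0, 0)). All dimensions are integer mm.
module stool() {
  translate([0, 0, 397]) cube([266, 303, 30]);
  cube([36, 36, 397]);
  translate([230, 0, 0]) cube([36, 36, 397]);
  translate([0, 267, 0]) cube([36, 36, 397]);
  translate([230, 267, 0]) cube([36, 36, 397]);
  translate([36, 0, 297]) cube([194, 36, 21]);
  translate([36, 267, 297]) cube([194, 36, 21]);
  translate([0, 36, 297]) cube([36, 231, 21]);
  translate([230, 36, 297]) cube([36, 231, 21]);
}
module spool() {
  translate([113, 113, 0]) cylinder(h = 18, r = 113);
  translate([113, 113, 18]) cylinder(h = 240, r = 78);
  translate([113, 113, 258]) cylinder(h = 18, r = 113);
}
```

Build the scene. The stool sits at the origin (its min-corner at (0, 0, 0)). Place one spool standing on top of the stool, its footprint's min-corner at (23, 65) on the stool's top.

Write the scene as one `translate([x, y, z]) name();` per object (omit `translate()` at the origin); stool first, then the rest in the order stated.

stool();
translate([23, 65, 427]) spool();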